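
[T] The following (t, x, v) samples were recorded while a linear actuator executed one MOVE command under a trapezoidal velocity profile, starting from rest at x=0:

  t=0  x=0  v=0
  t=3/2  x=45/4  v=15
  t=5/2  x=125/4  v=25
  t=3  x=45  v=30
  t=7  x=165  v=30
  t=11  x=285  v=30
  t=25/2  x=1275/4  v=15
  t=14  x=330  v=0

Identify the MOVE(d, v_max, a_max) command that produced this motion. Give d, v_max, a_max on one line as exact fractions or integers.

final state: t=14, x=330, v=0 → d = 330
a_max = (15−0)/(3/2−0) = 10
max v = 30 over t∈[3,11] → v_max = 30
check: 30·(3+8) = 330 ✓

d=330 v_max=30 a_max=10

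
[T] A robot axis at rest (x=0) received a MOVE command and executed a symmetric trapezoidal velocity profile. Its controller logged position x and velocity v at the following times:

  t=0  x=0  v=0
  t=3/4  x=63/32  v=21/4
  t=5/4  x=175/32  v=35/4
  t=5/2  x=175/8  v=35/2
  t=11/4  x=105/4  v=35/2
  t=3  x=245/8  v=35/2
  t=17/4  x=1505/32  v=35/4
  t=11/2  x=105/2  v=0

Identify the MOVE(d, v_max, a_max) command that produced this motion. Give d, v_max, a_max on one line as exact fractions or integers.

d=105/2 v_max=35/2 a_max=7

final state: t=11/2, x=105/2, v=0 → d = 105/2
a_max = (21/4−0)/(3/4−0) = 7
max v = 35/2 over t∈[5/2,3] → v_max = 35/2
check: 35/2·(5/2+1/2) = 105/2 ✓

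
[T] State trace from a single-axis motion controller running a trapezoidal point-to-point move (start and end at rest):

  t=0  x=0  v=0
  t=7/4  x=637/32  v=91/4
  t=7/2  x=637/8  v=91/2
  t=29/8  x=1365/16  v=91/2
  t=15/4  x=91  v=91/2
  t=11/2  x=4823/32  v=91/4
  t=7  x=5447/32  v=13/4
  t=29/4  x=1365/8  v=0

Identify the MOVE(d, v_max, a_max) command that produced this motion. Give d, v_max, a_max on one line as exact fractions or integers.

d=1365/8 v_max=91/2 a_max=13

final state: t=29/4, x=1365/8, v=0 → d = 1365/8
a_max = (91/4−0)/(7/4−0) = 13
max v = 91/2 over t∈[7/2,15/4] → v_max = 91/2
check: 91/2·(7/2+1/4) = 1365/8 ✓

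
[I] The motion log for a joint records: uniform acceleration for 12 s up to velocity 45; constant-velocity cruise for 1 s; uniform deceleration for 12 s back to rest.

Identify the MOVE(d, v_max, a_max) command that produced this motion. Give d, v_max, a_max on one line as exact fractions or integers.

d=585 v_max=45 a_max=15/4

a_max = 45/12 = 15/4
d_a = ½·45·12 = 270; d_c = 45·1 = 45
d = 2·270 + 45 = 585
t_c = 1 > 0 ⇒ limit active, v_max = 45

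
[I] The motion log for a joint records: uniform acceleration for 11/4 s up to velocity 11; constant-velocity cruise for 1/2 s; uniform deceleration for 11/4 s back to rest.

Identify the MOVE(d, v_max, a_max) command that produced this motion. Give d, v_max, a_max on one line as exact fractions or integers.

d=143/4 v_max=11 a_max=4

a_max = 11/(11/4) = 4
d_a = ½·11·11/4 = 121/8; d_c = 11·1/2 = 11/2
d = 2·121/8 + 11/2 = 143/4
t_c = 1/2 > 0 so v_max = 11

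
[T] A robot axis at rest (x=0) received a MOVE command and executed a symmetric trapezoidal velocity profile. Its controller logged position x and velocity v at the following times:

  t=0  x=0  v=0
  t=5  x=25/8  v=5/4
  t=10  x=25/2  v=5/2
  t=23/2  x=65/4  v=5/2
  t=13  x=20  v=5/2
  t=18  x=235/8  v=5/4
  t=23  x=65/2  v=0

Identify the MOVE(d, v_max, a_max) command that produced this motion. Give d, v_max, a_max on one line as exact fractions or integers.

d=65/2 v_max=5/2 a_max=1/4

final state: t=23, x=65/2, v=0 → d = 65/2
a_max = (5/4−0)/(5−0) = 1/4
max v = 5/2 over t∈[10,13] → v_max = 5/2
check: 5/2·(10+3) = 65/2 ✓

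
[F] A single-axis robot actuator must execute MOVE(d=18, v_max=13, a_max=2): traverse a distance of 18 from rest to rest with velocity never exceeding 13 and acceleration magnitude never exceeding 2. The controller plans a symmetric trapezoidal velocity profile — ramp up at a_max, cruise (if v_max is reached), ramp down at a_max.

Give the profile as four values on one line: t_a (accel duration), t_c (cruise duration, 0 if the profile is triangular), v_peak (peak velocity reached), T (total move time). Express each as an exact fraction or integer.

t_a=3 t_c=0 v_peak=6 T=6

v_max²/a_max = 13²/2 = 169/2
18 < 169/2 ⇒ no cruise
v_peak = √(18·2) = √36 = 6
t_a = 6/2 = 3; t_c = 0
T = 2·3 = 6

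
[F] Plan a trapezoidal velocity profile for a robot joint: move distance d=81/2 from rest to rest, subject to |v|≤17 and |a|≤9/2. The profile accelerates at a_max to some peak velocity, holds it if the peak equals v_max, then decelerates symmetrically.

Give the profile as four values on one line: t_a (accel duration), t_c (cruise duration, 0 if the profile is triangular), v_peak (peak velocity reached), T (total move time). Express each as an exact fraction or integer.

vₘ²/aₘ = 17²/(9/2) = 578/9
81/2 < 578/9 → triangular
v_peak = √(81/2·9/2) = √(729/4) = 27/2
t_a = (27/2)/(9/2) = 3; t_c = 0
T = 2·3 = 6

t_a=3 t_c=0 v_peak=27/2 T=6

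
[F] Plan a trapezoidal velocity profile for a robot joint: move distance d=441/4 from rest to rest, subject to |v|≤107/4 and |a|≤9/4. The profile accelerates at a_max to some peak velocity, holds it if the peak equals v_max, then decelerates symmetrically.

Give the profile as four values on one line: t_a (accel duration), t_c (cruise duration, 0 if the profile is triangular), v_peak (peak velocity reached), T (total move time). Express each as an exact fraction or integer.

vₘ²/aₘ = (107/4)²/(9/4) = 11449/36
441/4 < 11449/36 so t_c = 0
v_peak = √(441/4·9/4) = √(3969/16) = 63/4
t_a = (63/4)/(9/4) = 7; t_c = 0
T = 2·7 = 14

t_a=7 t_c=0 v_peak=63/4 T=14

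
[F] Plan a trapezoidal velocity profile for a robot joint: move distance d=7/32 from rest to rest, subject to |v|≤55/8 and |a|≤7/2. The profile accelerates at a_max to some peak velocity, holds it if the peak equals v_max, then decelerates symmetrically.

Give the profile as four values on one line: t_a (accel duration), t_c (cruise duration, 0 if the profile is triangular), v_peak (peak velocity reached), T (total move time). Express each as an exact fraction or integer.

(v_max)²/a_max = (55/8)²/(7/2) = 3025/224
7/32 < 3025/224 → triangular
v_peak = √(7/32·7/2) = √(49/64) = 7/8
t_a = (7/8)/(7/2) = 1/4; t_c = 0
T = 2·1/4 = 1/2

t_a=1/4 t_c=0 v_peak=7/8 T=1/2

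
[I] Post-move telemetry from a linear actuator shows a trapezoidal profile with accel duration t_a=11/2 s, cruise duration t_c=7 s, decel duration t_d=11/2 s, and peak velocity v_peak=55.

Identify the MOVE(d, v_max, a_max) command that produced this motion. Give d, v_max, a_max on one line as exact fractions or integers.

a_max = 55/(11/2) = 10
d_a = ½·55·11/2 = 605/4; d_c = 55·7 = 385
d = 2·605/4 + 385 = 1375/2
t_c = 7 > 0 ⇒ limit active, v_max = 55

d=1375/2 v_max=55 a_max=10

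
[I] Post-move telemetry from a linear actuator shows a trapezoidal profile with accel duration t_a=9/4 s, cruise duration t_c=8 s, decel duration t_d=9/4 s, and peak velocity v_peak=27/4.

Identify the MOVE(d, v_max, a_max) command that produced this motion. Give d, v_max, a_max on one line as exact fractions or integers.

d=1107/16 v_max=27/4 a_max=3

a_max = (27/4)/(9/4) = 3
d_a = ½·27/4·9/4 = 243/32; d_c = 27/4·8 = 54
d = 2·243/32 + 54 = 1107/16
t_c = 8 > 0 → v_max = v_peak = 27/4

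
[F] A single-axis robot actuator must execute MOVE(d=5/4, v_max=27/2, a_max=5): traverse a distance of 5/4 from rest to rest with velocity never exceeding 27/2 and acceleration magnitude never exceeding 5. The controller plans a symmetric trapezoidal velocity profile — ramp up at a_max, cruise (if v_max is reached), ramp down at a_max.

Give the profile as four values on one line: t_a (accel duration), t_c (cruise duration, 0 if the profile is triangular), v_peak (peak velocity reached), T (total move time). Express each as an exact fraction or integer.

t_a=1/2 t_c=0 v_peak=5/2 T=1

v_max²/a_max = (27/2)²/5 = 729/20
5/4 < 729/20 so t_c = 0
v_peak = √(5/4·5) = √(25/4) = 5/2
t_a = (5/2)/5 = 1/2; t_c = 0
T = 2·1/2 = 1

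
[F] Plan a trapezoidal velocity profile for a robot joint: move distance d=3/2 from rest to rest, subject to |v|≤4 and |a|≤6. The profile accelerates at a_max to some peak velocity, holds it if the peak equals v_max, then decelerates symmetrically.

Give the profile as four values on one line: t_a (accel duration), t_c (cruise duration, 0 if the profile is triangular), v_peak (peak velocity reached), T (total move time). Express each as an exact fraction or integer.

(v_max)²/a_max = 4²/6 = 8/3
3/2 < 8/3 so t_c = 0
v_peak = √(3/2·6) = √9 = 3
t_a = 3/6 = 1/2; t_c = 0
T = 2·1/2 = 1

t_a=1/2 t_c=0 v_peak=3 T=1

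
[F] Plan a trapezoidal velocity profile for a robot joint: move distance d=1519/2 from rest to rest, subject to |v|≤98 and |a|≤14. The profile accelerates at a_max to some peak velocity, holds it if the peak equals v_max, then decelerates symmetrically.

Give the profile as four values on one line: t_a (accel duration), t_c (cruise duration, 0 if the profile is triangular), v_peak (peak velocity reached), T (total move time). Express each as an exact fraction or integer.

v_max²/a_max = 98²/14 = 686
1519/2 ≥ 686 so v_max reached
t_a = 98/14 = 7; v_peak = 98
d_cruise = 1519/2 − 686 = 147/2; t_c = (147/2)/98 = 3/4
T = 2·7 + 3/4 = 59/4

t_a=7 t_c=3/4 v_peak=98 T=59/4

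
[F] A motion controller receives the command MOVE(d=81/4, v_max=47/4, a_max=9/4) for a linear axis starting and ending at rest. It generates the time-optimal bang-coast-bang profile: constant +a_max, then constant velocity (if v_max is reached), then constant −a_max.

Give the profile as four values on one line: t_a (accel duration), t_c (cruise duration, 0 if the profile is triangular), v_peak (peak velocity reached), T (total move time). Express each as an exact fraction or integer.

t_a=3 t_c=0 v_peak=27/4 T=6

v_max²/a_max = (47/4)²/(9/4) = 2209/36
81/4 < 2209/36 → triangular
v_peak = √(81/4·9/4) = √(729/16) = 27/4
t_a = (27/4)/(9/4) = 3; t_c = 0
T = 2·3 = 6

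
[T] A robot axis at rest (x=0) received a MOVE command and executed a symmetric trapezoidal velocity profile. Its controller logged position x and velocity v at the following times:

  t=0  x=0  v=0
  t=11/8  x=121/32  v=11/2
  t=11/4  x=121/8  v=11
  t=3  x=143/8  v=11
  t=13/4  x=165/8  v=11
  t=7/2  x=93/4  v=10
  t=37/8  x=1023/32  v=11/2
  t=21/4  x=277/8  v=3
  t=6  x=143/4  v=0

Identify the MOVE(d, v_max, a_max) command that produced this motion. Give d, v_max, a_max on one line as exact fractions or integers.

d=143/4 v_max=11 a_max=4

final state: t=6, x=143/4, v=0 → d = 143/4
a_max = (11/2−0)/(11/8−0) = 4
max v = 11 over t∈[11/4,13/4] → v_max = 11
check: 11·(11/4+1/2) = 143/4 ✓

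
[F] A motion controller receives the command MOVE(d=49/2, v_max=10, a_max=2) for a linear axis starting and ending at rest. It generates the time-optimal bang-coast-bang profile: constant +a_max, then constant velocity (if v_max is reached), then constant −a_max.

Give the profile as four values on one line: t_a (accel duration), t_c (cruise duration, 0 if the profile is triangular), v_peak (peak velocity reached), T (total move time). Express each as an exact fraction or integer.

t_a=7/2 t_c=0 v_peak=7 T=7

vₘ²/aₘ = 10²/2 = 50
49/2 < 50 so t_c = 0
v_peak = √(49/2·2) = √49 = 7
t_a = 7/2; t_c = 0
T = 2·7/2 = 7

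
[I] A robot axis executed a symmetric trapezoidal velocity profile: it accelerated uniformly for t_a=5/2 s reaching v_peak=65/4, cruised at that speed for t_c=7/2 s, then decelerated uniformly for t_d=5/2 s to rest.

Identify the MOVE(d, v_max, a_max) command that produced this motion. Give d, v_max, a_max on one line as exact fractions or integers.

d=195/2 v_max=65/4 a_max=13/2

a_max = (65/4)/(5/2) = 13/2
d_a = ½·65/4·5/2 = 325/16; d_c = 65/4·7/2 = 455/8
d = 2·325/16 + 455/8 = 195/2
t_c = 7/2 > 0 so v_max = 65/4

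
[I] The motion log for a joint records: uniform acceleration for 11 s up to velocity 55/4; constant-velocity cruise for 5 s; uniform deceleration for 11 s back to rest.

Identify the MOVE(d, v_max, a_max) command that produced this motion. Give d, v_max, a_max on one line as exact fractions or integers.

d=220 v_max=55/4 a_max=5/4

a_max = (55/4)/11 = 5/4
d_a = ½·55/4·11 = 605/8; d_c = 55/4·5 = 275/4
d = 2·605/8 + 275/4 = 220
t_c = 5 > 0 → v_max = v_peak = 55/4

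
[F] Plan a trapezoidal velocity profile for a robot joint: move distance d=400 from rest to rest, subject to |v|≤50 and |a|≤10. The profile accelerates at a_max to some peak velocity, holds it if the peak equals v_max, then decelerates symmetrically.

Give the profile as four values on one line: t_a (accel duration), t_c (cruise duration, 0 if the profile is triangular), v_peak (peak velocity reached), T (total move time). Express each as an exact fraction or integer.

t_a=5 t_c=3 v_peak=50 T=13

(v_max)²/a_max = 50²/10 = 250
400 ≥ 250 ⇒ cruise phase
t_a = 50/10 = 5; v_peak = 50
d_cruise = 400 − 250 = 150; t_c = 150/50 = 3
T = 2·5 + 3 = 13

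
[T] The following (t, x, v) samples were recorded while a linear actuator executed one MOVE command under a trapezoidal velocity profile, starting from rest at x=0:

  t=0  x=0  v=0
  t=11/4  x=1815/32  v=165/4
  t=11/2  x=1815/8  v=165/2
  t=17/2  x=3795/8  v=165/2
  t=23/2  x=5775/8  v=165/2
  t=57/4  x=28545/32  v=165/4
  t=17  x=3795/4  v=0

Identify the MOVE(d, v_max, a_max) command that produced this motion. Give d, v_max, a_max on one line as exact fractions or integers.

d=3795/4 v_max=165/2 a_max=15

final state: t=17, x=3795/4, v=0 → d = 3795/4
a_max = (165/4−0)/(11/4−0) = 15
max v = 165/2 over t∈[11/2,23/2] → v_max = 165/2
check: 165/2·(11/2+6) = 3795/4 ✓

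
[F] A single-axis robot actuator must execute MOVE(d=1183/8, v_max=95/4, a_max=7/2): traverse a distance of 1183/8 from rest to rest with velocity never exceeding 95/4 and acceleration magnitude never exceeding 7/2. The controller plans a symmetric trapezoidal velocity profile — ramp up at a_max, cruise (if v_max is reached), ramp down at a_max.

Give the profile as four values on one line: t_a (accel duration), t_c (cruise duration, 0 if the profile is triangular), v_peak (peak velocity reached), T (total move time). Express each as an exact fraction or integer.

(v_max)²/a_max = (95/4)²/(7/2) = 9025/56
1183/8 < 9025/56 so t_c = 0
v_peak = √(1183/8·7/2) = √(8281/16) = 91/4
t_a = (91/4)/(7/2) = 13/2; t_c = 0
T = 2·13/2 = 13

t_a=13/2 t_c=0 v_peak=91/4 T=13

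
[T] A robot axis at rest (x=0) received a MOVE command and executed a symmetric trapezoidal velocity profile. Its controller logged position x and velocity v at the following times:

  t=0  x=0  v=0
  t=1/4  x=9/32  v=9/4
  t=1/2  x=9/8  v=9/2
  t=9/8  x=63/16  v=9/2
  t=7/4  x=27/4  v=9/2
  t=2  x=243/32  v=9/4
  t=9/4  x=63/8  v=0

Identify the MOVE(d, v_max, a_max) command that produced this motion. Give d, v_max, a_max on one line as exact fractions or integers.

d=63/8 v_max=9/2 a_max=9

final state: t=9/4, x=63/8, v=0 → d = 63/8
a_max = (9/4−0)/(1/4−0) = 9
max v = 9/2 over t∈[1/2,7/4] → v_max = 9/2
check: 9/2·(1/2+5/4) = 63/8 ✓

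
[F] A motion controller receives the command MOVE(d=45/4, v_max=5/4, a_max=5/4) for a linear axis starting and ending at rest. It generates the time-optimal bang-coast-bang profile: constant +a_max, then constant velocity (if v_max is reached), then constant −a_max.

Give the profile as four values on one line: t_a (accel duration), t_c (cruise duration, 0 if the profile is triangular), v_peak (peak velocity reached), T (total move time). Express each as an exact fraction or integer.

t_a=1 t_c=8 v_peak=5/4 T=10

v_max²/a_max = (5/4)²/(5/4) = 5/4
45/4 ≥ 5/4 so v_max reached
t_a = (5/4)/(5/4) = 1; v_peak = 5/4
d_cruise = 45/4 − 5/4 = 10; t_c = 10/(5/4) = 8
T = 2·1 + 8 = 10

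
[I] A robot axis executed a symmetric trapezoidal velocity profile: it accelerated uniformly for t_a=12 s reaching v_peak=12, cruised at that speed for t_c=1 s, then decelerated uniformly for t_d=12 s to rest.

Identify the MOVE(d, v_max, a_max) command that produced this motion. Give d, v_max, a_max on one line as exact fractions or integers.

a_max = 12/12 = 1
d_a = ½·12·12 = 72; d_c = 12·1 = 12
d = 2·72 + 12 = 156
t_c = 1 > 0 so v_max = 12

d=156 v_max=12 a_max=1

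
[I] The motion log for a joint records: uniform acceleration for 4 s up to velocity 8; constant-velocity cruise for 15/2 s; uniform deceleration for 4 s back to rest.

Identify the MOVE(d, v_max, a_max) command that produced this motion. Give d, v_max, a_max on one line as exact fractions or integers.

d=92 v_max=8 a_max=2

a_max = 8/4 = 2
d_a = ½·8·4 = 16; d_c = 8·15/2 = 60
d = 2·16 + 60 = 92
t_c = 15/2 > 0 → v_max = v_peak = 8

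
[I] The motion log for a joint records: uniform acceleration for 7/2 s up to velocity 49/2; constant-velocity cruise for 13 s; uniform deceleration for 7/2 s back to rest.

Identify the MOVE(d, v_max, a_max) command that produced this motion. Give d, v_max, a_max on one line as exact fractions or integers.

d=1617/4 v_max=49/2 a_max=7

a_max = (49/2)/(7/2) = 7
d_a = ½·49/2·7/2 = 343/8; d_c = 49/2·13 = 637/2
d = 2·343/8 + 637/2 = 1617/4
t_c = 13 > 0 ⇒ limit active, v_max = 49/2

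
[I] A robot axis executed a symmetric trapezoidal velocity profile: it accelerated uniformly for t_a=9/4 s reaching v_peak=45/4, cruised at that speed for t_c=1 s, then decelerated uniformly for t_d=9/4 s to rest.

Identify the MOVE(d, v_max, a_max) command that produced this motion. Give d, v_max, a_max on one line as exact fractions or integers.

d=585/16 v_max=45/4 a_max=5

a_max = (45/4)/(9/4) = 5
d_a = ½·45/4·9/4 = 405/32; d_c = 45/4·1 = 45/4
d = 2·405/32 + 45/4 = 585/16
t_c = 1 > 0 so v_max = 45/4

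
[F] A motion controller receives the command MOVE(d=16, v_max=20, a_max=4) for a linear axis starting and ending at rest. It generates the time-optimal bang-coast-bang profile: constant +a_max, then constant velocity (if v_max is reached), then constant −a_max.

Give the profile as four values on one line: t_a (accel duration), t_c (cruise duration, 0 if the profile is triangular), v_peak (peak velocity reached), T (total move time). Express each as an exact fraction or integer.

t_a=2 t_c=0 v_peak=8 T=4

vₘ²/aₘ = 20²/4 = 100
16 < 100 ⇒ no cruise
v_peak = √(16·4) = √64 = 8
t_a = 8/4 = 2; t_c = 0
T = 2·2 = 4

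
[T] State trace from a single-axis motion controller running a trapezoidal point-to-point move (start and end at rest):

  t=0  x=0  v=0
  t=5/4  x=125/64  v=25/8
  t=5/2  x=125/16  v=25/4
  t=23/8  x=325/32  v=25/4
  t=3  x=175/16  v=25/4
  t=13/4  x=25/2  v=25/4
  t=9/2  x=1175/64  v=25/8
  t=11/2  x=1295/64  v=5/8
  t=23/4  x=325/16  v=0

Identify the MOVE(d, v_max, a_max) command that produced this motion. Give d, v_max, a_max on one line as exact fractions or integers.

final state: t=23/4, x=325/16, v=0 → d = 325/16
a_max = (25/8−0)/(5/4−0) = 5/2
max v = 25/4 over t∈[5/2,13/4] → v_max = 25/4
check: 25/4·(5/2+3/4) = 325/16 ✓

d=325/16 v_max=25/4 a_max=5/2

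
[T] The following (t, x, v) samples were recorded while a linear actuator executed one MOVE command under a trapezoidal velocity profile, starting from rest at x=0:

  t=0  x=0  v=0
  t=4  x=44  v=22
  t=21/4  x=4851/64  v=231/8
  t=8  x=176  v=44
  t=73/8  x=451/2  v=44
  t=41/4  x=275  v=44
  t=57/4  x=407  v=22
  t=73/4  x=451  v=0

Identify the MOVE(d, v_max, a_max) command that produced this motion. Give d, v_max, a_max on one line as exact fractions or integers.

final state: t=73/4, x=451, v=0 → d = 451
a_max = (22−0)/(4−0) = 11/2
max v = 44 over t∈[8,41/4] → v_max = 44
check: 44·(8+9/4) = 451 ✓

d=451 v_max=44 a_max=11/2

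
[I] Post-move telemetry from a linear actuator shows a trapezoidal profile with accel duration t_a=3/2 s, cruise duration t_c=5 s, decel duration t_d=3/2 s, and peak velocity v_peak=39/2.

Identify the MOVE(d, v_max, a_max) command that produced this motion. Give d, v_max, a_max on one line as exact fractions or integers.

d=507/4 v_max=39/2 a_max=13

a_max = (39/2)/(3/2) = 13
d_a = ½·39/2·3/2 = 117/8; d_c = 39/2·5 = 195/2
d = 2·117/8 + 195/2 = 507/4
t_c = 5 > 0 → v_max = v_peak = 39/2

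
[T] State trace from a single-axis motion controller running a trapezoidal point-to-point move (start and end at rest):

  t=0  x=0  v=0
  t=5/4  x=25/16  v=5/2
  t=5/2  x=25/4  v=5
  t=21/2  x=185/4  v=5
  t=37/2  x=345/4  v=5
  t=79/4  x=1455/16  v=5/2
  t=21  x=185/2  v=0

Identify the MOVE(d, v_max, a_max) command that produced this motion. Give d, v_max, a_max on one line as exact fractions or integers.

final state: t=21, x=185/2, v=0 → d = 185/2
a_max = (5/2−0)/(5/4−0) = 2
max v = 5 over t∈[5/2,37/2] → v_max = 5
check: 5·(5/2+16) = 185/2 ✓

d=185/2 v_max=5 a_max=2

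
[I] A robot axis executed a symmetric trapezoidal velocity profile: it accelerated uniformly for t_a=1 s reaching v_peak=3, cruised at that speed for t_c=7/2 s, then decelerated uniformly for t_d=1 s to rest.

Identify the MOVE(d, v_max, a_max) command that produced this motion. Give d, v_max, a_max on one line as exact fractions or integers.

d=27/2 v_max=3 a_max=3

a_max = 3/1 = 3
d_a = ½·3·1 = 3/2; d_c = 3·7/2 = 21/2
d = 2·3/2 + 21/2 = 27/2
t_c = 7/2 > 0 → v_max = v_peak = 3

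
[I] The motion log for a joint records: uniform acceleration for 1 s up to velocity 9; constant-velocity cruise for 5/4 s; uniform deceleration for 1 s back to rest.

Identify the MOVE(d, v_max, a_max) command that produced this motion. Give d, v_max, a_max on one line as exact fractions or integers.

d=81/4 v_max=9 a_max=9

a_max = 9/1 = 9
d_a = ½·9·1 = 9/2; d_c = 9·5/4 = 45/4
d = 2·9/2 + 45/4 = 81/4
t_c = 5/4 > 0 so v_max = 9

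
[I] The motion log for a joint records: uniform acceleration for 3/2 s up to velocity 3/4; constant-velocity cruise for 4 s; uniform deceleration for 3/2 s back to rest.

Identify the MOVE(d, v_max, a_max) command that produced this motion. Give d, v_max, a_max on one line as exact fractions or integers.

d=33/8 v_max=3/4 a_max=1/2

a_max = (3/4)/(3/2) = 1/2
d_a = ½·3/4·3/2 = 9/16; d_c = 3/4·4 = 3
d = 2·9/16 + 3 = 33/8
t_c = 4 > 0 ⇒ limit active, v_max = 3/4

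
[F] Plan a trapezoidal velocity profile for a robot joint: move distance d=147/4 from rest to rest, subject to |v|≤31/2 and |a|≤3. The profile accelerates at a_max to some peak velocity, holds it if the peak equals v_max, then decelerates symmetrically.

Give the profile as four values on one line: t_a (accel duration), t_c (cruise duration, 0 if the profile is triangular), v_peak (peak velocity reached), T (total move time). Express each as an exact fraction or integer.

(v_max)²/a_max = (31/2)²/3 = 961/12
147/4 < 961/12 so t_c = 0
v_peak = √(147/4·3) = √(441/4) = 21/2
t_a = (21/2)/3 = 7/2; t_c = 0
T = 2·7/2 = 7

t_a=7/2 t_c=0 v_peak=21/2 T=7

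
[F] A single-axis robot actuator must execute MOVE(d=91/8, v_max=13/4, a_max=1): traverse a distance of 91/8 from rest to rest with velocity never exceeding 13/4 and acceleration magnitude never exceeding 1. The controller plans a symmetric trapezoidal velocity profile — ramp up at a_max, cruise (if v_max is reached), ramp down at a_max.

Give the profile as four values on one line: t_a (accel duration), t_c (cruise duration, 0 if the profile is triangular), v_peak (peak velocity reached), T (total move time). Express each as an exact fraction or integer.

(v_max)²/a_max = (13/4)²/1 = 169/16
91/8 ≥ 169/16 so v_max reached
t_a = (13/4)/1 = 13/4; v_peak = 13/4
d_cruise = 91/8 − 169/16 = 13/16; t_c = (13/16)/(13/4) = 1/4
T = 2·13/4 + 1/4 = 27/4

t_a=13/4 t_c=1/4 v_peak=13/4 T=27/4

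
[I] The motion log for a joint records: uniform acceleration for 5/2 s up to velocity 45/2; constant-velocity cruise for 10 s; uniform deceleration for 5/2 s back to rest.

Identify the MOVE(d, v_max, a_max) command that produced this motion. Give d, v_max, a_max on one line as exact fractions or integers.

a_max = (45/2)/(5/2) = 9
d_a = ½·45/2·5/2 = 225/8; d_c = 45/2·10 = 225
d = 2·225/8 + 225 = 1125/4
t_c = 10 > 0 so v_max = 45/2

d=1125/4 v_max=45/2 a_max=9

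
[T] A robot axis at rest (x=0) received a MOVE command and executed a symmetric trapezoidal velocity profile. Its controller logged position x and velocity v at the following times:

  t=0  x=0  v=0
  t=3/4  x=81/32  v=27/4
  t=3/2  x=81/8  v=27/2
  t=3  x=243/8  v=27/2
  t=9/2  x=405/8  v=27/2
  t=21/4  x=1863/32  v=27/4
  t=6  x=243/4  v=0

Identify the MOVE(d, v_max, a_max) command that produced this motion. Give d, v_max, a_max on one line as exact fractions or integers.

d=243/4 v_max=27/2 a_max=9

final state: t=6, x=243/4, v=0 → d = 243/4
a_max = (27/4−0)/(3/4−0) = 9
max v = 27/2 over t∈[3/2,9/2] → v_max = 27/2
check: 27/2·(3/2+3) = 243/4 ✓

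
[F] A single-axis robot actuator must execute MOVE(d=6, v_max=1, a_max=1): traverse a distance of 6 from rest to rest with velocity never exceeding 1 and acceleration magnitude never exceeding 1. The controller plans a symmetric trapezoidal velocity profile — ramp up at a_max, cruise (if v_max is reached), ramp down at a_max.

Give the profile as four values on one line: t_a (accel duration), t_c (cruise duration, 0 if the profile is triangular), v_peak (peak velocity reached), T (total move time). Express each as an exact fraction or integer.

t_a=1 t_c=5 v_peak=1 T=7

(v_max)²/a_max = 1²/1 = 1
6 ≥ 1 → trapezoidal
t_a = 1/1 = 1; v_peak = 1
d_cruise = 6 − 1 = 5; t_c = 5/1 = 5
T = 2·1 + 5 = 7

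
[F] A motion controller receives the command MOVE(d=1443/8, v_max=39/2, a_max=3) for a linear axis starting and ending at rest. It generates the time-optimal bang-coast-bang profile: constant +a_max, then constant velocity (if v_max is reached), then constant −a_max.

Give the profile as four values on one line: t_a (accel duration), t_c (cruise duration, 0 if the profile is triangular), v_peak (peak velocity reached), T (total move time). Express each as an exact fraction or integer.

vₘ²/aₘ = (39/2)²/3 = 507/4
1443/8 ≥ 507/4 → trapezoidal
t_a = (39/2)/3 = 13/2; v_peak = 39/2
d_cruise = 1443/8 − 507/4 = 429/8; t_c = (429/8)/(39/2) = 11/4
T = 2·13/2 + 11/4 = 63/4

t_a=13/2 t_c=11/4 v_peak=39/2 T=63/4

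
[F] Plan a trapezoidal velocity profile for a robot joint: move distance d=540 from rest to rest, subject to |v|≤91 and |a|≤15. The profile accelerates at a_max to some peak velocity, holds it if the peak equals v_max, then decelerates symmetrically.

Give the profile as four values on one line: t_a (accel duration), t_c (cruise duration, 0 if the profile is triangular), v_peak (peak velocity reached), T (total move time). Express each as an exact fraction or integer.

vₘ²/aₘ = 91²/15 = 8281/15
540 < 8281/15 ⇒ no cruise
v_peak = √(540·15) = √8100 = 90
t_a = 90/15 = 6; t_c = 0
T = 2·6 = 12

t_a=6 t_c=0 v_peak=90 T=12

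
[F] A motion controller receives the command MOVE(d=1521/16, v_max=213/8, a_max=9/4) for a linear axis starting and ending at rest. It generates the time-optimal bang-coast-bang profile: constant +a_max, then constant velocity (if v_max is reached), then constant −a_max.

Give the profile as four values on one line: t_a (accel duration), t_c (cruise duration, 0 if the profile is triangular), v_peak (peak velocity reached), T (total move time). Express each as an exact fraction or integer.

v_max²/a_max = (213/8)²/(9/4) = 5041/16
1521/16 < 5041/16 ⇒ no cruise
v_peak = √(1521/16·9/4) = √(13689/64) = 117/8
t_a = (117/8)/(9/4) = 13/2; t_c = 0
T = 2·13/2 = 13

t_a=13/2 t_c=0 v_peak=117/8 T=13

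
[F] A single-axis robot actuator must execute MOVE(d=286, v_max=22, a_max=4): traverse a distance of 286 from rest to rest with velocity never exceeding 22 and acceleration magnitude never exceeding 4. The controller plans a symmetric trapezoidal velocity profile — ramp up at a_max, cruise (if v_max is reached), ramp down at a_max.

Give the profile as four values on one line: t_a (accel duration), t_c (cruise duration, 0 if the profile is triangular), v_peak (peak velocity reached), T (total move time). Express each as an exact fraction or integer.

v_max²/a_max = 22²/4 = 121
286 ≥ 121 → trapezoidal
t_a = 22/4 = 11/2; v_peak = 22
d_cruise = 286 − 121 = 165; t_c = 165/22 = 15/2
T = 2·11/2 + 15/2 = 37/2

t_a=11/2 t_c=15/2 v_peak=22 T=37/2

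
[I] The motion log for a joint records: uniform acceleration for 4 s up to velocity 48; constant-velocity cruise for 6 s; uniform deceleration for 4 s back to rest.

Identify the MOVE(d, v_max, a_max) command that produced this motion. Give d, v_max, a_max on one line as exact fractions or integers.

d=480 v_max=48 a_max=12

a_max = 48/4 = 12
d_a = ½·48·4 = 96; d_c = 48·6 = 288
d = 2·96 + 288 = 480
t_c = 6 > 0 so v_max = 48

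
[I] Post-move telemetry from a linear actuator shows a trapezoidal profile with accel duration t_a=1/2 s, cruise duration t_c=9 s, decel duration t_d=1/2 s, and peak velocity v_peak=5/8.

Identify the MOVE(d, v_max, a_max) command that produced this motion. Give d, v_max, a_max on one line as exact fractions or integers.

d=95/16 v_max=5/8 a_max=5/4

a_max = (5/8)/(1/2) = 5/4
d_a = ½·5/8·1/2 = 5/32; d_c = 5/8·9 = 45/8
d = 2·5/32 + 45/8 = 95/16
t_c = 9 > 0 ⇒ limit active, v_max = 5/8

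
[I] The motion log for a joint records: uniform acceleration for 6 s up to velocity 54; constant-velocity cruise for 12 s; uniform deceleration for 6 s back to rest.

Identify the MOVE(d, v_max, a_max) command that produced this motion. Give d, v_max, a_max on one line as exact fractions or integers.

d=972 v_max=54 a_max=9

a_max = 54/6 = 9
d_a = ½·54·6 = 162; d_c = 54·12 = 648
d = 2·162 + 648 = 972
t_c = 12 > 0 → v_max = v_peak = 54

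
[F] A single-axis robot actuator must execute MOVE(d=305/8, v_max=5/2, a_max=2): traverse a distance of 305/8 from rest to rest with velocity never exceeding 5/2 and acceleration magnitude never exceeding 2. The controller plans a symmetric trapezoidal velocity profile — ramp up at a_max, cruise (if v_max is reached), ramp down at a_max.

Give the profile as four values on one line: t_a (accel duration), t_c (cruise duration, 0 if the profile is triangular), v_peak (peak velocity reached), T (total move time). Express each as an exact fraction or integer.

t_a=5/4 t_c=14 v_peak=5/2 T=33/2

v_max²/a_max = (5/2)²/2 = 25/8
305/8 ≥ 25/8 so v_max reached
t_a = (5/2)/2 = 5/4; v_peak = 5/2
d_cruise = 305/8 − 25/8 = 35; t_c = 35/(5/2) = 14
T = 2·5/4 + 14 = 33/2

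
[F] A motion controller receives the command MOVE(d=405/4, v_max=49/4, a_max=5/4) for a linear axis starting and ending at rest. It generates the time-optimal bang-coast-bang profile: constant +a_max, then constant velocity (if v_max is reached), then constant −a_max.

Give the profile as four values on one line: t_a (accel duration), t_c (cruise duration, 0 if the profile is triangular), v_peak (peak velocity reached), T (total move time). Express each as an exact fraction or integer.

t_a=9 t_c=0 v_peak=45/4 T=18

(v_max)²/a_max = (49/4)²/(5/4) = 2401/20
405/4 < 2401/20 so t_c = 0
v_peak = √(405/4·5/4) = √(2025/16) = 45/4
t_a = (45/4)/(5/4) = 9; t_c = 0
T = 2·9 = 18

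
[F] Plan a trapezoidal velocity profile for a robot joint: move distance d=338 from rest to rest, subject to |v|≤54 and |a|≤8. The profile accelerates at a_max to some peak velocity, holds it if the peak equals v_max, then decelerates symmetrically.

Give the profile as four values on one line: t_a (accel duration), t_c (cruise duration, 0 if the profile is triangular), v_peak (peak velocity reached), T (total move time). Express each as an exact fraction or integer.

(v_max)²/a_max = 54²/8 = 729/2
338 < 729/2 ⇒ no cruise
v_peak = √(338·8) = √2704 = 52
t_a = 52/8 = 13/2; t_c = 0
T = 2·13/2 = 13

t_a=13/2 t_c=0 v_peak=52 T=13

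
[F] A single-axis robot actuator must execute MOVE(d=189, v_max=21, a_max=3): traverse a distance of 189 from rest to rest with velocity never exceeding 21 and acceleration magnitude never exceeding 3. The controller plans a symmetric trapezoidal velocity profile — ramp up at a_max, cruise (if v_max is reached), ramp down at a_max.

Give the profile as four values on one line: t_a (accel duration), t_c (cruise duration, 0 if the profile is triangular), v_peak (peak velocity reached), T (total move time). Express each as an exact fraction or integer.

(v_max)²/a_max = 21²/3 = 147
189 ≥ 147 ⇒ cruise phase
t_a = 21/3 = 7; v_peak = 21
d_cruise = 189 − 147 = 42; t_c = 42/21 = 2
T = 2·7 + 2 = 16

t_a=7 t_c=2 v_peak=21 T=16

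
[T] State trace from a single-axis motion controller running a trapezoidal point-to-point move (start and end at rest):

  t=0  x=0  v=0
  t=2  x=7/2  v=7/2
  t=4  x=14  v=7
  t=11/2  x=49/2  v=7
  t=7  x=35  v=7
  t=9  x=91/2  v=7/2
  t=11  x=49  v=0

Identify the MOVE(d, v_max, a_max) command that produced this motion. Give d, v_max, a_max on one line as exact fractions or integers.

d=49 v_max=7 a_max=7/4

final state: t=11, x=49, v=0 → d = 49
a_max = (7/2−0)/(2−0) = 7/4
max v = 7 over t∈[4,7] → v_max = 7
check: 7·(4+3) = 49 ✓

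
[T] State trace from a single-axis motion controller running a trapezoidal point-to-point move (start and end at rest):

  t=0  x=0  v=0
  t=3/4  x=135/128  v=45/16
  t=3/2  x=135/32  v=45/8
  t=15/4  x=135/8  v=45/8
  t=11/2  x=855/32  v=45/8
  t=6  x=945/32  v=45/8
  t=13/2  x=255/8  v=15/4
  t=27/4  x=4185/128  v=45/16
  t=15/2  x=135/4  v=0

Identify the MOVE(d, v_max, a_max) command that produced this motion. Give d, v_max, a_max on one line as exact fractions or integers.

d=135/4 v_max=45/8 a_max=15/4

final state: t=15/2, x=135/4, v=0 → d = 135/4
a_max = (45/16−0)/(3/4−0) = 15/4
max v = 45/8 over t∈[3/2,6] → v_max = 45/8
check: 45/8·(3/2+9/2) = 135/4 ✓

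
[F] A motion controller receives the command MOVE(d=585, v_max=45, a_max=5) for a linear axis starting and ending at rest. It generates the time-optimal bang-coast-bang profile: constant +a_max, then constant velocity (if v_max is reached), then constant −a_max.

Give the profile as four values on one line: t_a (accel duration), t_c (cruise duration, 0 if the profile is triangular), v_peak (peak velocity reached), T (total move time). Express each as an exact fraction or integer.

t_a=9 t_c=4 v_peak=45 T=22

v_max²/a_max = 45²/5 = 405
585 ≥ 405 → trapezoidal
t_a = 45/5 = 9; v_peak = 45
d_cruise = 585 − 405 = 180; t_c = 180/45 = 4
T = 2·9 + 4 = 22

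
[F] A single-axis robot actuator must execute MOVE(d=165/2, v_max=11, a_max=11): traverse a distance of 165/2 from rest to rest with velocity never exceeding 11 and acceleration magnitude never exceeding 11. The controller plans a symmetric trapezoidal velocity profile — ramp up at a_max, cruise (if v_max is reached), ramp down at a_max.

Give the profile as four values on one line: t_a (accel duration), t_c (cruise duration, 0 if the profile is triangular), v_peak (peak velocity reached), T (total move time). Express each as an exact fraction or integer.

t_a=1 t_c=13/2 v_peak=11 T=17/2

v_max²/a_max = 11²/11 = 11
165/2 ≥ 11 → trapezoidal
t_a = 11/11 = 1; v_peak = 11
d_cruise = 165/2 − 11 = 143/2; t_c = (143/2)/11 = 13/2
T = 2·1 + 13/2 = 17/2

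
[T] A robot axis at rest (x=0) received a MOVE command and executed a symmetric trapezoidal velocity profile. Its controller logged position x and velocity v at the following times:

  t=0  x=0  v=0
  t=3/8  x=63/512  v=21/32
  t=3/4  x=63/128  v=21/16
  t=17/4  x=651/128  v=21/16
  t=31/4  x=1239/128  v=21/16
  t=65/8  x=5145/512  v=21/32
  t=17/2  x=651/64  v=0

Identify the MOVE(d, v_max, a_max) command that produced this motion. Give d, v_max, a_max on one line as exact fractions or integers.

final state: t=17/2, x=651/64, v=0 → d = 651/64
a_max = (21/32−0)/(3/8−0) = 7/4
max v = 21/16 over t∈[3/4,31/4] → v_max = 21/16
check: 21/16·(3/4+7) = 651/64 ✓

d=651/64 v_max=21/16 a_max=7/4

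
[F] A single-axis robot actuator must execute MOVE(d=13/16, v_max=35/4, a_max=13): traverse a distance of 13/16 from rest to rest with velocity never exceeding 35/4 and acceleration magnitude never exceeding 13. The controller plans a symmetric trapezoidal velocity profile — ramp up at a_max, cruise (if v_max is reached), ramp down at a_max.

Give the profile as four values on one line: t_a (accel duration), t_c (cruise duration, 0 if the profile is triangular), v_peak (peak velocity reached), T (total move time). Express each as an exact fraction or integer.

t_a=1/4 t_c=0 v_peak=13/4 T=1/2

v_max²/a_max = (35/4)²/13 = 1225/208
13/16 < 1225/208 → triangular
v_peak = √(13/16·13) = √(169/16) = 13/4
t_a = (13/4)/13 = 1/4; t_c = 0
T = 2·1/4 = 1/2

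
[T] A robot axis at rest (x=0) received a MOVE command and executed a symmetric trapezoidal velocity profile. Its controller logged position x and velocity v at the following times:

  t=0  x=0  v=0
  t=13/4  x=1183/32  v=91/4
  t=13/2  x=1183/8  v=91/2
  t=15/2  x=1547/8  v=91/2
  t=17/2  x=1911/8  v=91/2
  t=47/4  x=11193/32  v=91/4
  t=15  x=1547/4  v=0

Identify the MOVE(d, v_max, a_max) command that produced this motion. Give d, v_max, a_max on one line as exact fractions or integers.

final state: t=15, x=1547/4, v=0 → d = 1547/4
a_max = (91/4−0)/(13/4−0) = 7
max v = 91/2 over t∈[13/2,17/2] → v_max = 91/2
check: 91/2·(13/2+2) = 1547/4 ✓

d=1547/4 v_max=91/2 a_max=7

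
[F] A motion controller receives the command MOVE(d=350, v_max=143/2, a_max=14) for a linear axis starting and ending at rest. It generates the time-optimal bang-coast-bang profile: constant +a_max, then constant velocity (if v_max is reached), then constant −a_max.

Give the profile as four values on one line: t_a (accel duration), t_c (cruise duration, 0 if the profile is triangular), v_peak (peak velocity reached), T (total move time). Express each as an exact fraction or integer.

t_a=5 t_c=0 v_peak=70 T=10

(v_max)²/a_max = (143/2)²/14 = 20449/56
350 < 20449/56 so t_c = 0
v_peak = √(350·14) = √4900 = 70
t_a = 70/14 = 5; t_c = 0
T = 2·5 = 10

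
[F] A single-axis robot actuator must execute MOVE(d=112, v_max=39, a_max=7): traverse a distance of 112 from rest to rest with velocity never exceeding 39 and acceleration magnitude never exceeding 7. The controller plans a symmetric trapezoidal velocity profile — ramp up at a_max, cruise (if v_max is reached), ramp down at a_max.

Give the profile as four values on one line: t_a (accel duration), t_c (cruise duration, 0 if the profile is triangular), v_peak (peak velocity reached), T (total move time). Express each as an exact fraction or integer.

t_a=4 t_c=0 v_peak=28 T=8

vₘ²/aₘ = 39²/7 = 1521/7
112 < 1521/7 → triangular
v_peak = √(112·7) = √784 = 28
t_a = 28/7 = 4; t_c = 0
T = 2·4 = 8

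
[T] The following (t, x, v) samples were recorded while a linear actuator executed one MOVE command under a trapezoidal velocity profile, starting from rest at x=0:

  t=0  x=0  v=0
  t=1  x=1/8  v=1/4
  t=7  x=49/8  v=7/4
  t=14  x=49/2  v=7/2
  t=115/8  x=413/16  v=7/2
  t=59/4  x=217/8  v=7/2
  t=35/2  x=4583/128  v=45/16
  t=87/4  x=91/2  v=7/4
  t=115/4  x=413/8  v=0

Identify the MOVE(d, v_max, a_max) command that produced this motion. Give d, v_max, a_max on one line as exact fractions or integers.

d=413/8 v_max=7/2 a_max=1/4

final state: t=115/4, x=413/8, v=0 → d = 413/8
a_max = (1/4−0)/(1−0) = 1/4
max v = 7/2 over t∈[14,59/4] → v_max = 7/2
check: 7/2·(14+3/4) = 413/8 ✓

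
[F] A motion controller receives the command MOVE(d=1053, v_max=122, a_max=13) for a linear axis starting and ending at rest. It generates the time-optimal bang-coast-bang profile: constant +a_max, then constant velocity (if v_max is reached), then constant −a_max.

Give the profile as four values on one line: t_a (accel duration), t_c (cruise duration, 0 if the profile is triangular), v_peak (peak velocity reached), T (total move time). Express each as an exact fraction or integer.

vₘ²/aₘ = 122²/13 = 14884/13
1053 < 14884/13 so t_c = 0
v_peak = √(1053·13) = √13689 = 117
t_a = 117/13 = 9; t_c = 0
T = 2·9 = 18

t_a=9 t_c=0 v_peak=117 T=18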